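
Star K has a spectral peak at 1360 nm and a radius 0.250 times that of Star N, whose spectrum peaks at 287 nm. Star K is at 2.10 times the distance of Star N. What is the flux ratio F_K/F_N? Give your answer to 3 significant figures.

Wien's law: T_K/T_N = λ_N/λ_K = 287/1360 = 0.2110.
L_K/L_N = (R_K/R_N)²(T_K/T_N)⁴ = (0.250)²(0.2110)⁴ = 1.240×10^-4.
F_K/F_N = (L_K/L_N)/(d_K/d_N)² = 1.240×10^-4/(2.10)² = 2.811×10^-5.

2.81×10^-5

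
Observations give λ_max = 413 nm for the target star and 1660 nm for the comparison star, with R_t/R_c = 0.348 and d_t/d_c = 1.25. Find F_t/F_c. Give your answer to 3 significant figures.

Wien's law: T_t/T_c = λ_c/λ_t = 1660/413 = 4.019.
L_t/L_c = (R_t/R_c)²(T_t/T_c)⁴ = (0.348)²(4.019)⁴ = 31.61.
F_t/F_c = (L_t/L_c)/(d_t/d_c)² = 31.61/(1.25)² = 20.23.

20.2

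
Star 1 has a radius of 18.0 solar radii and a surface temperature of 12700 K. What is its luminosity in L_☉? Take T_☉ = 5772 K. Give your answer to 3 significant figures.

7.59×10^3 L_☉

L/L_☉ = (R/R_☉)² (T/T_☉)⁴ = (18.0)² × (12700/5772)⁴
       = 324.0 × (2.200)⁴ = 324.0 × 23.44 = 7594.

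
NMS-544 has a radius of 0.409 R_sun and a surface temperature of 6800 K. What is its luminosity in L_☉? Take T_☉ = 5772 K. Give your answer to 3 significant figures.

L/L_☉ = (R/R_☉)² (T/T_☉)⁴ = (0.409)² × (6800/5772)⁴
       = 0.1673 × (1.178)⁴ = 0.1673 × 1.926 = 0.3222.

0.322 L_☉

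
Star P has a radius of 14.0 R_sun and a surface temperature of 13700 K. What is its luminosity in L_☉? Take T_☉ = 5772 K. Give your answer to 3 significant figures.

6.22×10^3 L_☉

L/L_☉ = (R/R_☉)² (T/T_☉)⁴ = (14.0)² × (13700/5772)⁴
       = 196.0 × (2.374)⁴ = 196.0 × 31.74 = 6221.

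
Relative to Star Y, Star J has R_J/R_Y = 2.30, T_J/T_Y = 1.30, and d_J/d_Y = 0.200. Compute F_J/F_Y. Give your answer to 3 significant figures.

L_J/L_Y = (R_J/R_Y)²(T_J/T_Y)⁴ = (2.30)² × (1.30)⁴ = 15.11.
F_J/F_Y = (L_J/L_Y)/(d_J/d_Y)² = 15.11 / (0.200)² = 377.7.

378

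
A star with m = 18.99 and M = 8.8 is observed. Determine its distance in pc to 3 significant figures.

m − M = 5 log₁₀(d/10 pc)
18.99 − (8.8) = 10.19 = 5 log₁₀(d/10)
d = 10 × 10^(10.19/5) = 10 × 10^2.038 = 1091 pc.

1.09×10^3 pc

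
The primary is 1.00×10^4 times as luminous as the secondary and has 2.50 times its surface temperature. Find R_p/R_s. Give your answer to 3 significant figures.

L ∝ R²T⁴ gives R ∝ √L / T², so
R_p/R_s = √(1.00×10^4) / (2.50)² = 100.0 / 6.250 = 16.00.

16.0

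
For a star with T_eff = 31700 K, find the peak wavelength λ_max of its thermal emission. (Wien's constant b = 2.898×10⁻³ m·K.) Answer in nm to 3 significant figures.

λ_max = b/T = 2.898×10⁻³ / 31700 = 9.14×10^-8 m = 91.42 nm.

91.4 nm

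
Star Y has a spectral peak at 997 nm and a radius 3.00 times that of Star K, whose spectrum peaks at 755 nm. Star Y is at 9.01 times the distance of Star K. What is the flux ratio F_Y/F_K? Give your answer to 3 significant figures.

Wien's law: T_Y/T_K = λ_K/λ_Y = 755/997 = 0.7573.
L_Y/L_K = (R_Y/R_K)²(T_Y/T_K)⁴ = (3.00)²(0.7573)⁴ = 2.960.
F_Y/F_K = (L_Y/L_K)/(d_Y/d_K)² = 2.960/(9.01)² = 0.03646.

0.0365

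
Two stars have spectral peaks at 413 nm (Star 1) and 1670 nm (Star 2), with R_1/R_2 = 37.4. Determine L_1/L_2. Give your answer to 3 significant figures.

Wien's law gives T ∝ 1/λ_max, so T_1/T_2 = λ_2/λ_1 = 1670/413 = 4.044.
Then L ∝ R²T⁴ gives L_1/L_2 = (37.4)² × (4.044)⁴ = 1399 × 267.3 = 3.739×10^5.

3.74×10^5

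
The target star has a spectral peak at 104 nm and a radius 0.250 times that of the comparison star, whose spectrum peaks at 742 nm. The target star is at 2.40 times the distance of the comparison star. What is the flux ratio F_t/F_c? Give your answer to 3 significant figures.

Wien's law: T_t/T_c = λ_c/λ_t = 742/104 = 7.135.
L_t/L_c = (R_t/R_c)²(T_t/T_c)⁴ = (0.250)²(7.135)⁴ = 161.9.
F_t/F_c = (L_t/L_c)/(d_t/d_c)² = 161.9/(2.40)² = 28.12.

28.1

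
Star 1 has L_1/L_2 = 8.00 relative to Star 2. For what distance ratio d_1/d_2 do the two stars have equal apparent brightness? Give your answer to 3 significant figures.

Equal flux requires L_1/d_1² = L_2/d_2², so d_1/d_2 = √(L_1/L_2)
= √(8.00) = 2.828.

2.83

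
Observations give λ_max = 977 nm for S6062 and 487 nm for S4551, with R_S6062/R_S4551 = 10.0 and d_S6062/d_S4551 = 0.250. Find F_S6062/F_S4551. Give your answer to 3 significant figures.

Wien's law: T_S6062/T_S4551 = λ_S4551/λ_S6062 = 487/977 = 0.4985.
L_S6062/L_S4551 = (R_S6062/R_S4551)²(T_S6062/T_S4551)⁴ = (10.0)²(0.4985)⁴ = 6.174.
F_S6062/F_S4551 = (L_S6062/L_S4551)/(d_S6062/d_S4551)² = 6.174/(0.250)² = 98.78.

98.8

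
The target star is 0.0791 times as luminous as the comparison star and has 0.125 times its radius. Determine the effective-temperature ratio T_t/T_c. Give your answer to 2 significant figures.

1.5

L ∝ R²T⁴ gives T ∝ (L/R²)^(1/4), so
T_t/T_c = (0.0791 / 0.125²)^(1/4) = (5.062)^(1/4) = 1.500.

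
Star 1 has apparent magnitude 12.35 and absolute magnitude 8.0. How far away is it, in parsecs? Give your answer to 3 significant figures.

m − M = 5 log₁₀(d/10 pc)
12.35 − (8.0) = 4.35 = 5 log₁₀(d/10)
d = 10 × 10^(4.35/5) = 10 × 10^0.870 = 74.13 pc.

74.1 pc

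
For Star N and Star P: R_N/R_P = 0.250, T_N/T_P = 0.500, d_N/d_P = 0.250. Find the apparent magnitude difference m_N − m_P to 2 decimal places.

3.01

L_N/L_P = (0.250)²(0.500)⁴ = 0.003906.
F_N/F_P = (L_N/L_P)/(d_N/d_P)² = 0.003906/0.06250 = 0.06250.
m_N − m_P = −2.5 log₁₀(0.06250) = 3.01.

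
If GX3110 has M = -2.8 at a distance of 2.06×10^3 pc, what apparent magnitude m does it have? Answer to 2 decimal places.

8.77

m = M + 5 log₁₀(d/10 pc) = -2.8 + 5 log₁₀(2.06×10^3/10)
  = -2.8 + 5 × 2.314 = -2.8 + 11.57 = 8.77.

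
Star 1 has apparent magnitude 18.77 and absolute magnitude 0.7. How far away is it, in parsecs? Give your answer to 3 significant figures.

m − M = 5 log₁₀(d/10 pc)
18.77 − (0.7) = 18.07 = 5 log₁₀(d/10)
d = 10 × 10^(18.07/5) = 10 × 10^3.614 = 4.111×10^4 pc.

4.11×10^4 pc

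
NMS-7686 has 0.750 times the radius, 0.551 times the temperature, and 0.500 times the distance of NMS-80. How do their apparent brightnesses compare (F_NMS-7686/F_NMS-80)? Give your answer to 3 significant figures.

0.207

L_NMS-7686/L_NMS-80 = (R_NMS-7686/R_NMS-80)²(T_NMS-7686/T_NMS-80)⁴ = (0.750)² × (0.551)⁴ = 0.05185.
F_NMS-7686/F_NMS-80 = (L_NMS-7686/L_NMS-80)/(d_NMS-7686/d_NMS-80)² = 0.05185 / (0.500)² = 0.2074.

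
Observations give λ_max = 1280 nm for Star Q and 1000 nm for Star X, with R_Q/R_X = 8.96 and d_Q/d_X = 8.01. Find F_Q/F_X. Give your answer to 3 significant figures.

0.466

Wien's law: T_Q/T_X = λ_X/λ_Q = 1000/1280 = 0.7812.
L_Q/L_X = (R_Q/R_X)²(T_Q/T_X)⁴ = (8.96)²(0.7812)⁴ = 29.91.
F_Q/F_X = (L_Q/L_X)/(d_Q/d_X)² = 29.91/(8.01)² = 0.4661.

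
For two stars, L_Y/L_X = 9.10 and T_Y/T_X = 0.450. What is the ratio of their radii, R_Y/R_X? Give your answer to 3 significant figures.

14.9

L ∝ R²T⁴ gives R ∝ √L / T², so
R_Y/R_X = √(9.10) / (0.450)² = 3.017 / 0.2025 = 14.90.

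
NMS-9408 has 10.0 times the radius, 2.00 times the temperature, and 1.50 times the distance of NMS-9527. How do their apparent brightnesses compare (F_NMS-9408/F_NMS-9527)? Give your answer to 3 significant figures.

L_NMS-9408/L_NMS-9527 = (R_NMS-9408/R_NMS-9527)²(T_NMS-9408/T_NMS-9527)⁴ = (10.0)² × (2.00)⁴ = 1600.
F_NMS-9408/F_NMS-9527 = (L_NMS-9408/L_NMS-9527)/(d_NMS-9408/d_NMS-9527)² = 1600 / (1.50)² = 711.1.

711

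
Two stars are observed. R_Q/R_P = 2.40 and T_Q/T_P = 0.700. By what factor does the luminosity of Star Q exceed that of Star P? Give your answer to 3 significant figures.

1.38

From the Stefan–Boltzmann law, L ∝ R²T⁴, so
L_Q/L_P = (R_Q/R_P)² (T_Q/T_P)⁴ = (2.40)² × (0.700)⁴ = 5.760 × 0.2401 = 1.383.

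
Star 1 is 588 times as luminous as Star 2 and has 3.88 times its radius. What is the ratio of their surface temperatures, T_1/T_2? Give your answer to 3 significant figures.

L ∝ R²T⁴ gives T ∝ (L/R²)^(1/4), so
T_1/T_2 = (588 / 3.88²)^(1/4) = (39.06)^(1/4) = 2.500.

2.50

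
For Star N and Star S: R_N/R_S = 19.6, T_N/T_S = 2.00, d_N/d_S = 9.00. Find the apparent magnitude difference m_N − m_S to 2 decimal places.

-4.70

L_N/L_S = (19.6)²(2.00)⁴ = 6147.
F_N/F_S = (L_N/L_S)/(d_N/d_S)² = 6147/81.00 = 75.88.
m_N − m_S = −2.5 log₁₀(75.88) = -4.70.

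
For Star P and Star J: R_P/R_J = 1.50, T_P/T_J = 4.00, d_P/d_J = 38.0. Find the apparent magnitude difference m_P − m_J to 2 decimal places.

L_P/L_J = (1.50)²(4.00)⁴ = 576.0.
F_P/F_J = (L_P/L_J)/(d_P/d_J)² = 576.0/1444 = 0.3989.
m_P − m_J = −2.5 log₁₀(0.3989) = 1.00.

1.00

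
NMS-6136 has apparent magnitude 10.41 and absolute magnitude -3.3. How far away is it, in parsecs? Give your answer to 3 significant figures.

5.52×10^3 pc

m − M = 5 log₁₀(d/10 pc)
10.41 − (-3.3) = 13.71 = 5 log₁₀(d/10)
d = 10 × 10^(13.71/5) = 10 × 10^2.742 = 5521 pc.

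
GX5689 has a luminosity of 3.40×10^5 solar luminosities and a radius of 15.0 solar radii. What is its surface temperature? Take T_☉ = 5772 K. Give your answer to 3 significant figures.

3.60×10^4 K

T/T_☉ = (L/L_☉)^(1/4) / (R/R_☉)^(1/2)
T = 5772 × (3.40×10^5)^(1/4) / √(15.0) = 5772 × 24.15 / 3.873 = 3.599×10^4 K.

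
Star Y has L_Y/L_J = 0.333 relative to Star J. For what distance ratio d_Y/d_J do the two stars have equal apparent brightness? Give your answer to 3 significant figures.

0.577

Equal flux requires L_Y/d_Y² = L_J/d_J², so d_Y/d_J = √(L_Y/L_J)
= √(0.333) = 0.5771.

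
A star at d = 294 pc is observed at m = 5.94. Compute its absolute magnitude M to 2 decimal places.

M = m − 5 log₁₀(d/10 pc) = 5.94 − 5 log₁₀(294/10)
  = 5.94 − 5 × 1.468 = 5.94 − 7.34 = -1.40.

-1.40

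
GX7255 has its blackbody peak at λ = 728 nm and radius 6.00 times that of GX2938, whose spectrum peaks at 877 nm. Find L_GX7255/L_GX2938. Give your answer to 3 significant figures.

75.8

Wien's law gives T ∝ 1/λ_max, so T_GX7255/T_GX2938 = λ_GX2938/λ_GX7255 = 877/728 = 1.205.
Then L ∝ R²T⁴ gives L_GX7255/L_GX2938 = (6.00)² × (1.205)⁴ = 36.00 × 2.106 = 75.82.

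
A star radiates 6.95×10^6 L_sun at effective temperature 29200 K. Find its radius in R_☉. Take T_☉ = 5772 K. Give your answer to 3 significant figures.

103 R_☉

R/R_☉ = √(L/L_☉) / (T/T_☉)² = √(6.95×10^6) / (5.059)²
       = 2636 / 25.59 = 103.0.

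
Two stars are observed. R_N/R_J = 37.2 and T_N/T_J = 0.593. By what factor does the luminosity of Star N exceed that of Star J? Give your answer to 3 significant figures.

From the Stefan–Boltzmann law, L ∝ R²T⁴, so
L_N/L_J = (R_N/R_J)² (T_N/T_J)⁴ = (37.2)² × (0.593)⁴ = 1384 × 0.1237 = 171.1.

171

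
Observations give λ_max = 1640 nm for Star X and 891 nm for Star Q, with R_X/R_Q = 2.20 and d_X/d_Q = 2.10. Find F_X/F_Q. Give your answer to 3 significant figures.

0.0956

Wien's law: T_X/T_Q = λ_Q/λ_X = 891/1640 = 0.5433.
L_X/L_Q = (R_X/R_Q)²(T_X/T_Q)⁴ = (2.20)²(0.5433)⁴ = 0.4217.
F_X/F_Q = (L_X/L_Q)/(d_X/d_Q)² = 0.4217/(2.10)² = 0.09562.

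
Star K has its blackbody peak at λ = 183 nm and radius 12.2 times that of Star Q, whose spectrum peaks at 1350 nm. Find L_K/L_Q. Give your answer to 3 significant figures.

Wien's law gives T ∝ 1/λ_max, so T_K/T_Q = λ_Q/λ_K = 1350/183 = 7.377.
Then L ∝ R²T⁴ gives L_K/L_Q = (12.2)² × (7.377)⁴ = 148.8 × 2962 = 4.408×10^5.

4.41×10^5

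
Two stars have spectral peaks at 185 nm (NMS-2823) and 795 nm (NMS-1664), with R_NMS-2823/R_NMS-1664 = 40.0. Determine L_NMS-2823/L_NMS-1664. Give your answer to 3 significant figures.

5.46×10^5

Wien's law gives T ∝ 1/λ_max, so T_NMS-2823/T_NMS-1664 = λ_NMS-1664/λ_NMS-2823 = 795/185 = 4.297.
Then L ∝ R²T⁴ gives L_NMS-2823/L_NMS-1664 = (40.0)² × (4.297)⁴ = 1600 × 341.0 = 5.456×10^5.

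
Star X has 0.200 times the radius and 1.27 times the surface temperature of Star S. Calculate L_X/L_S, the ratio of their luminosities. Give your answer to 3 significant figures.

0.104

From the Stefan–Boltzmann law, L ∝ R²T⁴, so
L_X/L_S = (R_X/R_S)² (T_X/T_S)⁴ = (0.200)² × (1.27)⁴ = 0.04000 × 2.601 = 0.1041.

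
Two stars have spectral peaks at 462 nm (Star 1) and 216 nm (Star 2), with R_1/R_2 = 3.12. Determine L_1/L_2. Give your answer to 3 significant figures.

Wien's law gives T ∝ 1/λ_max, so T_1/T_2 = λ_2/λ_1 = 216/462 = 0.4675.
Then L ∝ R²T⁴ gives L_1/L_2 = (3.12)² × (0.4675)⁴ = 9.734 × 0.04778 = 0.4651.

0.465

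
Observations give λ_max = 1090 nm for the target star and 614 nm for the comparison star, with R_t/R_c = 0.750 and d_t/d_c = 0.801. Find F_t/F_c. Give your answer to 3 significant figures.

Wien's law: T_t/T_c = λ_c/λ_t = 614/1090 = 0.5633.
L_t/L_c = (R_t/R_c)²(T_t/T_c)⁴ = (0.750)²(0.5633)⁴ = 0.05664.
F_t/F_c = (L_t/L_c)/(d_t/d_c)² = 0.05664/(0.801)² = 0.08827.

0.0883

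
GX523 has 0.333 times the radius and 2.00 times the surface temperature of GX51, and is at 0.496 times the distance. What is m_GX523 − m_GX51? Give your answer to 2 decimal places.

L_GX523/L_GX51 = (0.333)²(2.00)⁴ = 1.774.
F_GX523/F_GX51 = (L_GX523/L_GX51)/(d_GX523/d_GX51)² = 1.774/0.2460 = 7.212.
m_GX523 − m_GX51 = −2.5 log₁₀(7.212) = -2.15.

-2.15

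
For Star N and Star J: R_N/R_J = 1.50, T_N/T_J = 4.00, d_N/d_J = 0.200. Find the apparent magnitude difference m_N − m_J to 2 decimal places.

L_N/L_J = (1.50)²(4.00)⁴ = 576.0.
F_N/F_J = (L_N/L_J)/(d_N/d_J)² = 576.0/0.04000 = 1.440×10^4.
m_N − m_J = −2.5 log₁₀(1.440×10^4) = -10.40.

-10.40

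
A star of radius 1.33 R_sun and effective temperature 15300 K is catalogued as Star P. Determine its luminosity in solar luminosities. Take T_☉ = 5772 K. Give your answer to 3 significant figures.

87.3 solar luminosities

L/L_☉ = (R/R_☉)² (T/T_☉)⁴ = (1.33)² × (15300/5772)⁴
       = 1.769 × (2.651)⁴ = 1.769 × 49.37 = 87.33.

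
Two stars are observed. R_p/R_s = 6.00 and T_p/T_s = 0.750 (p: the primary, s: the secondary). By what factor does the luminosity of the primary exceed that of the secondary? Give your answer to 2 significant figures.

From the Stefan–Boltzmann law, L ∝ R²T⁴, so
L_p/L_s = (R_p/R_s)² (T_p/T_s)⁴ = (6.00)² × (0.750)⁴ = 36.00 × 0.3164 = 11.39.

11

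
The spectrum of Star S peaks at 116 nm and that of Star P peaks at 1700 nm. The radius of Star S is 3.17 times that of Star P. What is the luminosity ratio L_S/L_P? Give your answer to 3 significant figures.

4.64×10^5

Wien's law gives T ∝ 1/λ_max, so T_S/T_P = λ_P/λ_S = 1700/116 = 14.66.
Then L ∝ R²T⁴ gives L_S/L_P = (3.17)² × (14.66)⁴ = 10.05 × 4.613×10^4 = 4.635×10^5.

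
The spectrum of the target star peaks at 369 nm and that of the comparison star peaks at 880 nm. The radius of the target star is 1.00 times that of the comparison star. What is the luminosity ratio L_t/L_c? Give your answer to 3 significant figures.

Wien's law gives T ∝ 1/λ_max, so T_t/T_c = λ_c/λ_t = 880/369 = 2.385.
Then L ∝ R²T⁴ gives L_t/L_c = (1.00)² × (2.385)⁴ = 1.000 × 32.35 = 32.35.

32.3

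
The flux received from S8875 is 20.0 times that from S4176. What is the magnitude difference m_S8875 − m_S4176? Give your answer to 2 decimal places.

-3.25

m_S8875 − m_S4176 = −2.5 log₁₀(F_S8875/F_S4176) = −2.5 log₁₀(20.0) = −2.5 × (1.301) = -3.253.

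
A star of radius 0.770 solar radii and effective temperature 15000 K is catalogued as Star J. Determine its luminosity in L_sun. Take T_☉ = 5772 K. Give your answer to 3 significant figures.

L/L_☉ = (R/R_☉)² (T/T_☉)⁴ = (0.770)² × (15000/5772)⁴
       = 0.5929 × (2.599)⁴ = 0.5929 × 45.61 = 27.04.

27.0 L_sun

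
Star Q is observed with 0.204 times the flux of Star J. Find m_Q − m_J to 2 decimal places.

1.73

m_Q − m_J = −2.5 log₁₀(F_Q/F_J) = −2.5 log₁₀(0.204) = −2.5 × (-0.690) = 1.726.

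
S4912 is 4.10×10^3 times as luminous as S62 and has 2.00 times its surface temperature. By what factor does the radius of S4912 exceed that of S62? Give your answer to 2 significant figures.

L ∝ R²T⁴ gives R ∝ √L / T², so
R_S4912/R_S62 = √(4.10×10^3) / (2.00)² = 64.03 / 4.000 = 16.01.

16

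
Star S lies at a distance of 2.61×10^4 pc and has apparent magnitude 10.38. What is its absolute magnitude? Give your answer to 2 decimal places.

M = m − 5 log₁₀(d/10 pc) = 10.38 − 5 log₁₀(2.61×10^4/10)
  = 10.38 − 5 × 3.417 = 10.38 − 17.08 = -6.70.

-6.70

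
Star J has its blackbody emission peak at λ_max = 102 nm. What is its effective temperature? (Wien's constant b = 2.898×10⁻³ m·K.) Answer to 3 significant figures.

T = b/λ_max = 2.898×10⁻³ / (102×10⁻⁹) = 2.841×10^4 K.

2.84×10^4 K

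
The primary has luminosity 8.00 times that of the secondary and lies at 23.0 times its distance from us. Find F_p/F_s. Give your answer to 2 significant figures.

0.015

F = L/(4πd²), so F_p/F_s = (L_p/L_s) / (d_p/d_s)²
= 8.00 / (23.0)² = 8.00 / 529.0 = 0.01512.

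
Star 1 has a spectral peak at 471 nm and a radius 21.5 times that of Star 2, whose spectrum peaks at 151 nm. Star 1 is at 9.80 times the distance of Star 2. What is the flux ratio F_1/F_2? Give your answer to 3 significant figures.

0.0508

Wien's law: T_1/T_2 = λ_2/λ_1 = 151/471 = 0.3206.
L_1/L_2 = (R_1/R_2)²(T_1/T_2)⁴ = (21.5)²(0.3206)⁴ = 4.883.
F_1/F_2 = (L_1/L_2)/(d_1/d_2)² = 4.883/(9.80)² = 0.05085.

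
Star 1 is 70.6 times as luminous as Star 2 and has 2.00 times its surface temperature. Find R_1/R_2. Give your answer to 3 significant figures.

2.10

L ∝ R²T⁴ gives R ∝ √L / T², so
R_1/R_2 = √(70.6) / (2.00)² = 8.402 / 4.000 = 2.101.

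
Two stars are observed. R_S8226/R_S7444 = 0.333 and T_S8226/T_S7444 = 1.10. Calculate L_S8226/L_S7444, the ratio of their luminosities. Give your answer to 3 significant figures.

From the Stefan–Boltzmann law, L ∝ R²T⁴, so
L_S8226/L_S7444 = (R_S8226/R_S7444)² (T_S8226/T_S7444)⁴ = (0.333)² × (1.10)⁴ = 0.1109 × 1.464 = 0.1624.

0.162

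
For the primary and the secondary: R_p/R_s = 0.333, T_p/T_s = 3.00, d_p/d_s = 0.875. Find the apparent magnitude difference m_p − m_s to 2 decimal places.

L_p/L_s = (0.333)²(3.00)⁴ = 8.982.
F_p/F_s = (L_p/L_s)/(d_p/d_s)² = 8.982/0.7656 = 11.73.
m_p − m_s = −2.5 log₁₀(11.73) = -2.67.

-2.67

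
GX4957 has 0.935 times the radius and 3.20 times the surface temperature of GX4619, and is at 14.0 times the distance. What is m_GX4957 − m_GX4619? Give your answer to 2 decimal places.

L_GX4957/L_GX4619 = (0.935)²(3.20)⁴ = 91.67.
F_GX4957/F_GX4619 = (L_GX4957/L_GX4619)/(d_GX4957/d_GX4619)² = 91.67/196.0 = 0.4677.
m_GX4957 − m_GX4619 = −2.5 log₁₀(0.4677) = 0.83.

0.83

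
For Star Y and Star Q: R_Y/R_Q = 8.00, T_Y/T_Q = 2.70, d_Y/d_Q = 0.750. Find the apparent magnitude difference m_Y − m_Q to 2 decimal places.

L_Y/L_Q = (8.00)²(2.70)⁴ = 3401.
F_Y/F_Q = (L_Y/L_Q)/(d_Y/d_Q)² = 3401/0.5625 = 6047.
m_Y − m_Q = −2.5 log₁₀(6047) = -9.45.

-9.45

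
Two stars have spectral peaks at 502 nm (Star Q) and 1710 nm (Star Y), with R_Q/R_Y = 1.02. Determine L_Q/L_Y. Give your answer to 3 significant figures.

140

Wien's law gives T ∝ 1/λ_max, so T_Q/T_Y = λ_Y/λ_Q = 1710/502 = 3.406.
Then L ∝ R²T⁴ gives L_Q/L_Y = (1.02)² × (3.406)⁴ = 1.040 × 134.6 = 140.1.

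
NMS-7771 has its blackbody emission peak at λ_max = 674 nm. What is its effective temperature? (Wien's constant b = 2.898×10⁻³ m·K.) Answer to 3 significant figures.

T = b/λ_max = 2.898×10⁻³ / (674×10⁻⁹) = 4300 K.

4.30×10^3 K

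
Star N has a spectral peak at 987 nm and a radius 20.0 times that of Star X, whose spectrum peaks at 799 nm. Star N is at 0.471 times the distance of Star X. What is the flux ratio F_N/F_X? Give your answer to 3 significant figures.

Wien's law: T_N/T_X = λ_X/λ_N = 799/987 = 0.8095.
L_N/L_X = (R_N/R_X)²(T_N/T_X)⁴ = (20.0)²(0.8095)⁴ = 171.8.
F_N/F_X = (L_N/L_X)/(d_N/d_X)² = 171.8/(0.471)² = 774.3.

774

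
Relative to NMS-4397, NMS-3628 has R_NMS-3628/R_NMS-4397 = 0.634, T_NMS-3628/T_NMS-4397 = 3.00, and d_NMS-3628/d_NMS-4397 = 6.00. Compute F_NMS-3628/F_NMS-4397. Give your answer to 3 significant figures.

0.904

L_NMS-3628/L_NMS-4397 = (R_NMS-3628/R_NMS-4397)²(T_NMS-3628/T_NMS-4397)⁴ = (0.634)² × (3.00)⁴ = 32.56.
F_NMS-3628/F_NMS-4397 = (L_NMS-3628/L_NMS-4397)/(d_NMS-3628/d_NMS-4397)² = 32.56 / (6.00)² = 0.9044.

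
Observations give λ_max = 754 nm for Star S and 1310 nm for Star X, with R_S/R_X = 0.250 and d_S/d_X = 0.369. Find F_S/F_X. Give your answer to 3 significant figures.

4.18

Wien's law: T_S/T_X = λ_X/λ_S = 1310/754 = 1.737.
L_S/L_X = (R_S/R_X)²(T_S/T_X)⁴ = (0.250)²(1.737)⁴ = 0.5695.
F_S/F_X = (L_S/L_X)/(d_S/d_X)² = 0.5695/(0.369)² = 4.182.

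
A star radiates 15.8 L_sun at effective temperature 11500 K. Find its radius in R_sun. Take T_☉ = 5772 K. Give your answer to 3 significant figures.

1.00 R_sun

R/R_☉ = √(L/L_☉) / (T/T_☉)² = √(15.8) / (1.992)²
       = 3.975 / 3.970 = 1.001.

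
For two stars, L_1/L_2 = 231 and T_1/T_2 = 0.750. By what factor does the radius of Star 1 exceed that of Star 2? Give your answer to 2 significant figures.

L ∝ R²T⁴ gives R ∝ √L / T², so
R_1/R_2 = √(231) / (0.750)² = 15.20 / 0.5625 = 27.02.

27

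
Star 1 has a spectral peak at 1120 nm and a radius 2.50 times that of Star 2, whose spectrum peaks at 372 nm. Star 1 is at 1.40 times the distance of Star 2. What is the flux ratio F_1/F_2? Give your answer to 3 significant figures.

Wien's law: T_1/T_2 = λ_2/λ_1 = 372/1120 = 0.3321.
L_1/L_2 = (R_1/R_2)²(T_1/T_2)⁴ = (2.50)²(0.3321)⁴ = 0.07606.
F_1/F_2 = (L_1/L_2)/(d_1/d_2)² = 0.07606/(1.40)² = 0.03881.

0.0388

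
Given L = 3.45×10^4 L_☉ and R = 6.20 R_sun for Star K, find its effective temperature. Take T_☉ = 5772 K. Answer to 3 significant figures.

T/T_☉ = (L/L_☉)^(1/4) / (R/R_☉)^(1/2)
T = 5772 × (3.45×10^4)^(1/4) / √(6.20) = 5772 × 13.63 / 2.490 = 3.159×10^4 K.

3.16×10^4 K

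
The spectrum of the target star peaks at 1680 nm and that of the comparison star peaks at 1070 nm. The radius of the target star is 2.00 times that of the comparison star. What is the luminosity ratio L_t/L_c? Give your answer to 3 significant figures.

0.658

Wien's law gives T ∝ 1/λ_max, so T_t/T_c = λ_c/λ_t = 1070/1680 = 0.6369.
Then L ∝ R²T⁴ gives L_t/L_c = (2.00)² × (0.6369)⁴ = 4.000 × 0.1646 = 0.6582.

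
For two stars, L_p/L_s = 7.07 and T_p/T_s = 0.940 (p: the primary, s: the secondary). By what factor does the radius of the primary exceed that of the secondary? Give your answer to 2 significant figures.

L ∝ R²T⁴ gives R ∝ √L / T², so
R_p/R_s = √(7.07) / (0.940)² = 2.659 / 0.8836 = 3.009.

3.0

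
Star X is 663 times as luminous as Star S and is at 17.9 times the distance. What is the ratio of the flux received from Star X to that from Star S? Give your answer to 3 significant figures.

F = L/(4πd²), so F_X/F_S = (L_X/L_S) / (d_X/d_S)²
= 663 / (17.9)² = 663 / 320.4 = 2.069.

2.07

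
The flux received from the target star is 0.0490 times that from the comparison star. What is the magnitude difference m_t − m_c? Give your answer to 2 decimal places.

3.27

m_t − m_c = −2.5 log₁₀(F_t/F_c) = −2.5 log₁₀(0.0490) = −2.5 × (-1.310) = 3.275.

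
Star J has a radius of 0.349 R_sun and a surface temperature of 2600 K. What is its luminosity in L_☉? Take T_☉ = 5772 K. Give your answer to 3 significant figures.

L/L_☉ = (R/R_☉)² (T/T_☉)⁴ = (0.349)² × (2600/5772)⁴
       = 0.1218 × (0.4505)⁴ = 0.1218 × 0.04117 = 0.005015.

0.00501 L_☉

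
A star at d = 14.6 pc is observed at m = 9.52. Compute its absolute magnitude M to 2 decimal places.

8.70

M = m − 5 log₁₀(d/10 pc) = 9.52 − 5 log₁₀(14.6/10)
  = 9.52 − 5 × 0.164 = 9.52 − 0.82 = 8.70.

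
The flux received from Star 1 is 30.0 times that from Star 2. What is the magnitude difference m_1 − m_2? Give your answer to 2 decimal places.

-3.69

m_1 − m_2 = −2.5 log₁₀(F_1/F_2) = −2.5 log₁₀(30.0) = −2.5 × (1.477) = -3.693.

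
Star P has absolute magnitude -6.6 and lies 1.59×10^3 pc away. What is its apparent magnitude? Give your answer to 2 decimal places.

4.41

m = M + 5 log₁₀(d/10 pc) = -6.6 + 5 log₁₀(1.59×10^3/10)
  = -6.6 + 5 × 2.201 = -6.6 + 11.01 = 4.41.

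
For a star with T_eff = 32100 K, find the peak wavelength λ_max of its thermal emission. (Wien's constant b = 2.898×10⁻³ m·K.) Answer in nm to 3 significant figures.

λ_max = b/T = 2.898×10⁻³ / 32100 = 9.03×10^-8 m = 90.28 nm.

90.3 nm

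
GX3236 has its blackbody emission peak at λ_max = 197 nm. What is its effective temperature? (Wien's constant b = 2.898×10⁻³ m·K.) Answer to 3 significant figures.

1.47×10^4 K

T = b/λ_max = 2.898×10⁻³ / (197×10⁻⁹) = 1.471×10^4 K.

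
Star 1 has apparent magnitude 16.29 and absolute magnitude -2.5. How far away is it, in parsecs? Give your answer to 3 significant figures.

5.73×10^4 pc

m − M = 5 log₁₀(d/10 pc)
16.29 − (-2.5) = 18.79 = 5 log₁₀(d/10)
d = 10 × 10^(18.79/5) = 10 × 10^3.758 = 5.728×10^4 pc.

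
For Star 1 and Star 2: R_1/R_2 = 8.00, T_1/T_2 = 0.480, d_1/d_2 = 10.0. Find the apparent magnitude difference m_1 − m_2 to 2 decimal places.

L_1/L_2 = (8.00)²(0.480)⁴ = 3.397.
F_1/F_2 = (L_1/L_2)/(d_1/d_2)² = 3.397/100.0 = 0.03397.
m_1 − m_2 = −2.5 log₁₀(0.03397) = 3.67.

3.67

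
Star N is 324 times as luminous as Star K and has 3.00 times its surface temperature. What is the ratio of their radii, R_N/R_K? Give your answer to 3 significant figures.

2.00

L ∝ R²T⁴ gives R ∝ √L / T², so
R_N/R_K = √(324) / (3.00)² = 18.00 / 9.000 = 2.000.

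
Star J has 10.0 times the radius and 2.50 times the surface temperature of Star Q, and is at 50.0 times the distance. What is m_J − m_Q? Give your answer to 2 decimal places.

-0.48

L_J/L_Q = (10.0)²(2.50)⁴ = 3906.
F_J/F_Q = (L_J/L_Q)/(d_J/d_Q)² = 3906/2500 = 1.562.
m_J − m_Q = −2.5 log₁₀(1.562) = -0.48.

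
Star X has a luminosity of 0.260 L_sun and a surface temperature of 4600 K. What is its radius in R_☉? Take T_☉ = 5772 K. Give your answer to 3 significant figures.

0.803 R_☉

R/R_☉ = √(L/L_☉) / (T/T_☉)² = √(0.260) / (0.7970)²
       = 0.5099 / 0.6351 = 0.8028.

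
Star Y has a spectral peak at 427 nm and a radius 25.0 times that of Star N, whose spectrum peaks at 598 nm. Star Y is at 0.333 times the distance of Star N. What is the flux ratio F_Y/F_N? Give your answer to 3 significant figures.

2.17×10^4

Wien's law: T_Y/T_N = λ_N/λ_Y = 598/427 = 1.400.
L_Y/L_N = (R_Y/R_N)²(T_Y/T_N)⁴ = (25.0)²(1.400)⁴ = 2404.
F_Y/F_N = (L_Y/L_N)/(d_Y/d_N)² = 2404/(0.333)² = 2.168×10^4.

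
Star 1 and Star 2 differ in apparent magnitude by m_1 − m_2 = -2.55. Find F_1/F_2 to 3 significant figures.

10.5

F_1/F_2 = 10^(−(m_1 − m_2)/2.5) = 10^(2.55/2.5) = 10^1.020 = 10.47.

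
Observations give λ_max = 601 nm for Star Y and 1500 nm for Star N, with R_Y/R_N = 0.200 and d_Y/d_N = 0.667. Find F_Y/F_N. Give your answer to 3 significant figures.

3.49

Wien's law: T_Y/T_N = λ_N/λ_Y = 1500/601 = 2.496.
L_Y/L_N = (R_Y/R_N)²(T_Y/T_N)⁴ = (0.200)²(2.496)⁴ = 1.552.
F_Y/F_N = (L_Y/L_N)/(d_Y/d_N)² = 1.552/(0.667)² = 3.489.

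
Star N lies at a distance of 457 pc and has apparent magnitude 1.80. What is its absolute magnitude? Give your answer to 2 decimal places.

-6.50

M = m − 5 log₁₀(d/10 pc) = 1.80 − 5 log₁₀(457/10)
  = 1.80 − 5 × 1.660 = 1.80 − 8.30 = -6.50.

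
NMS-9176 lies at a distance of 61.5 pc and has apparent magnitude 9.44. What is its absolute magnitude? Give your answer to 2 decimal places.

M = m − 5 log₁₀(d/10 pc) = 9.44 − 5 log₁₀(61.5/10)
  = 9.44 − 5 × 0.789 = 9.44 − 3.94 = 5.50.

5.50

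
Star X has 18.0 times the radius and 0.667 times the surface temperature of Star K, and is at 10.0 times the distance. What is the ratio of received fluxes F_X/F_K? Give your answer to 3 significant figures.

L_X/L_K = (R_X/R_K)²(T_X/T_K)⁴ = (18.0)² × (0.667)⁴ = 64.13.
F_X/F_K = (L_X/L_K)/(d_X/d_K)² = 64.13 / (10.0)² = 0.6413.

0.641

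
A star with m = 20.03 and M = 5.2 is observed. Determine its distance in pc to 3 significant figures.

m − M = 5 log₁₀(d/10 pc)
20.03 − (5.2) = 14.83 = 5 log₁₀(d/10)
d = 10 × 10^(14.83/5) = 10 × 10^2.966 = 9247 pc.

9.25×10^3 pc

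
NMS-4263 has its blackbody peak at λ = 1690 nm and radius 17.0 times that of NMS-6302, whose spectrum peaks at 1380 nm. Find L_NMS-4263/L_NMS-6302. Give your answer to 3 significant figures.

128

Wien's law gives T ∝ 1/λ_max, so T_NMS-4263/T_NMS-6302 = λ_NMS-6302/λ_NMS-4263 = 1380/1690 = 0.8166.
Then L ∝ R²T⁴ gives L_NMS-4263/L_NMS-6302 = (17.0)² × (0.8166)⁴ = 289.0 × 0.4446 = 128.5.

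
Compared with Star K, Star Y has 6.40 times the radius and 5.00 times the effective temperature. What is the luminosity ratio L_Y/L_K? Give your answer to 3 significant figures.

2.56×10^4

From the Stefan–Boltzmann law, L ∝ R²T⁴, so
L_Y/L_K = (R_Y/R_K)² (T_Y/T_K)⁴ = (6.40)² × (5.00)⁴ = 40.96 × 625.0 = 2.560×10^4.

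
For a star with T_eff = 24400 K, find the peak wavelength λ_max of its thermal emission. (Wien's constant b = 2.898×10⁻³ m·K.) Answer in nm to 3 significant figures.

λ_max = b/T = 2.898×10⁻³ / 24400 = 1.19×10^-7 m = 118.8 nm.

119 nm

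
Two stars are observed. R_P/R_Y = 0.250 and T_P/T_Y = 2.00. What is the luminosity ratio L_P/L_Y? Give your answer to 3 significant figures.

From the Stefan–Boltzmann law, L ∝ R²T⁴, so
L_P/L_Y = (R_P/R_Y)² (T_P/T_Y)⁴ = (0.250)² × (2.00)⁴ = 0.06250 × 16.00 = 1.000.

1.00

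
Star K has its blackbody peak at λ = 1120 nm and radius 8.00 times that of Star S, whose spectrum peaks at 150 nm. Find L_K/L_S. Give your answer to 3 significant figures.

Wien's law gives T ∝ 1/λ_max, so T_K/T_S = λ_S/λ_K = 150/1120 = 0.1339.
Then L ∝ R²T⁴ gives L_K/L_S = (8.00)² × (0.1339)⁴ = 64.00 × 3.217×10^-4 = 0.02059.

0.0206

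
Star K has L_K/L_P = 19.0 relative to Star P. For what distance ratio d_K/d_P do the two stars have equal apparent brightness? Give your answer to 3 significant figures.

Equal flux requires L_K/d_K² = L_P/d_P², so d_K/d_P = √(L_K/L_P)
= √(19.0) = 4.359.

4.36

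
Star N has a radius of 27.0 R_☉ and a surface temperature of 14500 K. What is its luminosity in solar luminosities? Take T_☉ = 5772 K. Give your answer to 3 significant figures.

2.90×10^4 solar luminosities

L/L_☉ = (R/R_☉)² (T/T_☉)⁴ = (27.0)² × (14500/5772)⁴
       = 729.0 × (2.512)⁴ = 729.0 × 39.83 = 2.903×10^4.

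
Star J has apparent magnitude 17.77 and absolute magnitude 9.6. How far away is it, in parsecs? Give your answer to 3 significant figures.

m − M = 5 log₁₀(d/10 pc)
17.77 − (9.6) = 8.17 = 5 log₁₀(d/10)
d = 10 × 10^(8.17/5) = 10 × 10^1.634 = 430.5 pc.

431 pc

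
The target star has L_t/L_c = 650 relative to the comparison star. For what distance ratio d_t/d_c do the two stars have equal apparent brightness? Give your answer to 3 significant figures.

Equal flux requires L_t/d_t² = L_c/d_c², so d_t/d_c = √(L_t/L_c)
= √(650) = 25.50.

25.5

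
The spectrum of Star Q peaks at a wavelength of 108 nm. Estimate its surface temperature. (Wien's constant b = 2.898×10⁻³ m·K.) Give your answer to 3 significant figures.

T = b/λ_max = 2.898×10⁻³ / (108×10⁻⁹) = 2.683×10^4 K.

2.68×10^4 K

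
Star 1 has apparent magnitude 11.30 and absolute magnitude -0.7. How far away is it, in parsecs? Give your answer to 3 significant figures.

2.51×10^3 pc

m − M = 5 log₁₀(d/10 pc)
11.30 − (-0.7) = 12.00 = 5 log₁₀(d/10)
d = 10 × 10^(12.00/5) = 10 × 10^2.400 = 2512 pc.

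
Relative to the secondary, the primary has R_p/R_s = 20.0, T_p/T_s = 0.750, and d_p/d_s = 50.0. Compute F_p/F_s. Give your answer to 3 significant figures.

0.0506

L_p/L_s = (R_p/R_s)²(T_p/T_s)⁴ = (20.0)² × (0.750)⁴ = 126.6.
F_p/F_s = (L_p/L_s)/(d_p/d_s)² = 126.6 / (50.0)² = 0.05063.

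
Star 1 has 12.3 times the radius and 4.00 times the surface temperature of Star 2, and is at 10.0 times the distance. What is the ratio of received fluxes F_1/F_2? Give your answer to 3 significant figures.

L_1/L_2 = (R_1/R_2)²(T_1/T_2)⁴ = (12.3)² × (4.00)⁴ = 3.873×10^4.
F_1/F_2 = (L_1/L_2)/(d_1/d_2)² = 3.873×10^4 / (10.0)² = 387.3.

387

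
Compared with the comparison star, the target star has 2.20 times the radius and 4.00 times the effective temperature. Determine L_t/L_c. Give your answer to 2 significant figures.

From the Stefan–Boltzmann law, L ∝ R²T⁴, so
L_t/L_c = (R_t/R_c)² (T_t/T_c)⁴ = (2.20)² × (4.00)⁴ = 4.840 × 256.0 = 1239.

1.2×10^3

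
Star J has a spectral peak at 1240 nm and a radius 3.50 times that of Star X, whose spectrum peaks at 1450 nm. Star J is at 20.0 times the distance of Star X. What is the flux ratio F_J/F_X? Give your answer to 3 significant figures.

0.0573

Wien's law: T_J/T_X = λ_X/λ_J = 1450/1240 = 1.169.
L_J/L_X = (R_J/R_X)²(T_J/T_X)⁴ = (3.50)²(1.169)⁴ = 22.90.
F_J/F_X = (L_J/L_X)/(d_J/d_X)² = 22.90/(20.0)² = 0.05726.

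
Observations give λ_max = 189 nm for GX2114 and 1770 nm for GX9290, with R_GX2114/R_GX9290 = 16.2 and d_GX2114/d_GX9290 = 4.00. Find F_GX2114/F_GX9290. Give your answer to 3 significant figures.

Wien's law: T_GX2114/T_GX9290 = λ_GX9290/λ_GX2114 = 1770/189 = 9.365.
L_GX2114/L_GX9290 = (R_GX2114/R_GX9290)²(T_GX2114/T_GX9290)⁴ = (16.2)²(9.365)⁴ = 2.019×10^6.
F_GX2114/F_GX9290 = (L_GX2114/L_GX9290)/(d_GX2114/d_GX9290)² = 2.019×10^6/(4.00)² = 1.262×10^5.

1.26×10^5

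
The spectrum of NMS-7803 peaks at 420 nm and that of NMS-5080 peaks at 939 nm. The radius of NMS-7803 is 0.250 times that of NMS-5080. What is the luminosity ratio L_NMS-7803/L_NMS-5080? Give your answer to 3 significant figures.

1.56

Wien's law gives T ∝ 1/λ_max, so T_NMS-7803/T_NMS-5080 = λ_NMS-5080/λ_NMS-7803 = 939/420 = 2.236.
Then L ∝ R²T⁴ gives L_NMS-7803/L_NMS-5080 = (0.250)² × (2.236)⁴ = 0.06250 × 24.98 = 1.562.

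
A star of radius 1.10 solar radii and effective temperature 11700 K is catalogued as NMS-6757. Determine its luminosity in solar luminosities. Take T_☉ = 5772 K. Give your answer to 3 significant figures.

L/L_☉ = (R/R_☉)² (T/T_☉)⁴ = (1.10)² × (11700/5772)⁴
       = 1.210 × (2.027)⁴ = 1.210 × 16.88 = 20.43.

20.4 solar luminosities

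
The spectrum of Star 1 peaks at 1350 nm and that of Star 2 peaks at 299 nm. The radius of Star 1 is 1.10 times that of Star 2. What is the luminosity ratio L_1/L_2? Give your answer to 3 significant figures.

Wien's law gives T ∝ 1/λ_max, so T_1/T_2 = λ_2/λ_1 = 299/1350 = 0.2215.
Then L ∝ R²T⁴ gives L_1/L_2 = (1.10)² × (0.2215)⁴ = 1.210 × 0.002406 = 0.002912.

0.00291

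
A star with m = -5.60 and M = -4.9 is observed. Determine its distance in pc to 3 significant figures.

7.24 pc

m − M = 5 log₁₀(d/10 pc)
-5.60 − (-4.9) = -0.70 = 5 log₁₀(d/10)
d = 10 × 10^(-0.70/5) = 10 × 10^-0.140 = 7.244 pc.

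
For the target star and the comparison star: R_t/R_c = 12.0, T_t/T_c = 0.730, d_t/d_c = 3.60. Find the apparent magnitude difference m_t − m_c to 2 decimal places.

L_t/L_c = (12.0)²(0.730)⁴ = 40.89.
F_t/F_c = (L_t/L_c)/(d_t/d_c)² = 40.89/12.96 = 3.155.
m_t − m_c = −2.5 log₁₀(3.155) = -1.25.

-1.25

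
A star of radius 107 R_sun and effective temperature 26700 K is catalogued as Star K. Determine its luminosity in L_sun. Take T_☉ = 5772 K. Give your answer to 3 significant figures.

5.24×10^6 L_sun

L/L_☉ = (R/R_☉)² (T/T_☉)⁴ = (107)² × (26700/5772)⁴
       = 1.145×10^4 × (4.626)⁴ = 1.145×10^4 × 457.9 = 5.242×10^6.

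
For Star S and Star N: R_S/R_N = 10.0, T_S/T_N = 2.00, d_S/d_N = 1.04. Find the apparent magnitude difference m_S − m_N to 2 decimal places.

-7.93

L_S/L_N = (10.0)²(2.00)⁴ = 1600.
F_S/F_N = (L_S/L_N)/(d_S/d_N)² = 1600/1.082 = 1479.
m_S − m_N = −2.5 log₁₀(1479) = -7.93.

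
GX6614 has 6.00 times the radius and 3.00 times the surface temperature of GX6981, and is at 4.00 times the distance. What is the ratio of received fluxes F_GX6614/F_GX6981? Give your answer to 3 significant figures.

L_GX6614/L_GX6981 = (R_GX6614/R_GX6981)²(T_GX6614/T_GX6981)⁴ = (6.00)² × (3.00)⁴ = 2916.
F_GX6614/F_GX6981 = (L_GX6614/L_GX6981)/(d_GX6614/d_GX6981)² = 2916 / (4.00)² = 182.2.

182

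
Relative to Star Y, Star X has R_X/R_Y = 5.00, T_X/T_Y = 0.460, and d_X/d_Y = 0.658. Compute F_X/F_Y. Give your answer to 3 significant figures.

L_X/L_Y = (R_X/R_Y)²(T_X/T_Y)⁴ = (5.00)² × (0.460)⁴ = 1.119.
F_X/F_Y = (L_X/L_Y)/(d_X/d_Y)² = 1.119 / (0.658)² = 2.585.

2.59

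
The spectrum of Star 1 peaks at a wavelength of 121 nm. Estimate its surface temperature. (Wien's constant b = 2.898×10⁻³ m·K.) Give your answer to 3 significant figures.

2.40×10^4 K

T = b/λ_max = 2.898×10⁻³ / (121×10⁻⁹) = 2.395×10^4 K.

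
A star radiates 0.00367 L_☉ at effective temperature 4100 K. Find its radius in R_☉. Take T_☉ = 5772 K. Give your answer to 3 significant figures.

R/R_☉ = √(L/L_☉) / (T/T_☉)² = √(0.00367) / (0.7103)²
       = 0.06058 / 0.5046 = 0.1201.

0.120 R_☉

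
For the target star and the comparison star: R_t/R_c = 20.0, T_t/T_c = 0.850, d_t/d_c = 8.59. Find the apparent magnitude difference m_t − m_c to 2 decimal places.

-1.13

L_t/L_c = (20.0)²(0.850)⁴ = 208.8.
F_t/F_c = (L_t/L_c)/(d_t/d_c)² = 208.8/73.79 = 2.830.
m_t − m_c = −2.5 log₁₀(2.830) = -1.13.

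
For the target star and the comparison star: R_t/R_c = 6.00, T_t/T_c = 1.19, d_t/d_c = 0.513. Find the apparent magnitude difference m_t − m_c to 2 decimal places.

-6.10

L_t/L_c = (6.00)²(1.19)⁴ = 72.19.
F_t/F_c = (L_t/L_c)/(d_t/d_c)² = 72.19/0.2632 = 274.3.
m_t − m_c = −2.5 log₁₀(274.3) = -6.10.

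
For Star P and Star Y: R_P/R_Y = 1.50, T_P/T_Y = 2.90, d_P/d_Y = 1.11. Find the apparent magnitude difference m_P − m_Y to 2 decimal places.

L_P/L_Y = (1.50)²(2.90)⁴ = 159.1.
F_P/F_Y = (L_P/L_Y)/(d_P/d_Y)² = 159.1/1.232 = 129.2.
m_P − m_Y = −2.5 log₁₀(129.2) = -5.28.

-5.28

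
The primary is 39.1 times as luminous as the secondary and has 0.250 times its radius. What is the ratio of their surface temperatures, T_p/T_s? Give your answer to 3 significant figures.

L ∝ R²T⁴ gives T ∝ (L/R²)^(1/4), so
T_p/T_s = (39.1 / 0.250²)^(1/4) = (625.6)^(1/4) = 5.001.

5.00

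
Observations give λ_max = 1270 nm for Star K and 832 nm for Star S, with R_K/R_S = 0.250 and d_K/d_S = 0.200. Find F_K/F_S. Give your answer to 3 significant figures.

0.288

Wien's law: T_K/T_S = λ_S/λ_K = 832/1270 = 0.6551.
L_K/L_S = (R_K/R_S)²(T_K/T_S)⁴ = (0.250)²(0.6551)⁴ = 0.01151.
F_K/F_S = (L_K/L_S)/(d_K/d_S)² = 0.01151/(0.200)² = 0.2878.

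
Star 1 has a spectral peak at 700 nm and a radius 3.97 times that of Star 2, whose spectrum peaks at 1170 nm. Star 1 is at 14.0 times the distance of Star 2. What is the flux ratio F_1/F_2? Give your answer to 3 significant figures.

Wien's law: T_1/T_2 = λ_2/λ_1 = 1170/700 = 1.671.
L_1/L_2 = (R_1/R_2)²(T_1/T_2)⁴ = (3.97)²(1.671)⁴ = 123.0.
F_1/F_2 = (L_1/L_2)/(d_1/d_2)² = 123.0/(14.0)² = 0.6276.

0.628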